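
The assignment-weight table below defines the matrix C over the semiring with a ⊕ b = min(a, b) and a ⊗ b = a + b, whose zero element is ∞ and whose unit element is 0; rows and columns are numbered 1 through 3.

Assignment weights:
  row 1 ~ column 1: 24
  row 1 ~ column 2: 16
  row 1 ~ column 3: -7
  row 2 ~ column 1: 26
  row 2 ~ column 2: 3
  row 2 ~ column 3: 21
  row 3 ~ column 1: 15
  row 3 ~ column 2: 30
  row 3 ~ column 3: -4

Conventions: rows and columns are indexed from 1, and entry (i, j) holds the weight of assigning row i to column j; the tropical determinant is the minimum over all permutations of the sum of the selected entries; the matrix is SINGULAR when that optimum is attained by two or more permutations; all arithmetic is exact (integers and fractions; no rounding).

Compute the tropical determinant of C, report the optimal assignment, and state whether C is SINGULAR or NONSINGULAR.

σ = (1, 2, 3): 24 + 3 + (-4) = 23
σ = (1, 3, 2): 24 + 21 + 30 = 75
σ = (2, 1, 3): 16 + 26 + (-4) = 38
σ = (2, 3, 1): 16 + 21 + 15 = 52
σ = (3, 1, 2): (-7) + 26 + 30 = 49
σ = (3, 2, 1): (-7) + 3 + 15 = 11
Optimal value attained by: σ = (3, 2, 1).
Answer: det⊕(C) = 11; verdict: NONSINGULAR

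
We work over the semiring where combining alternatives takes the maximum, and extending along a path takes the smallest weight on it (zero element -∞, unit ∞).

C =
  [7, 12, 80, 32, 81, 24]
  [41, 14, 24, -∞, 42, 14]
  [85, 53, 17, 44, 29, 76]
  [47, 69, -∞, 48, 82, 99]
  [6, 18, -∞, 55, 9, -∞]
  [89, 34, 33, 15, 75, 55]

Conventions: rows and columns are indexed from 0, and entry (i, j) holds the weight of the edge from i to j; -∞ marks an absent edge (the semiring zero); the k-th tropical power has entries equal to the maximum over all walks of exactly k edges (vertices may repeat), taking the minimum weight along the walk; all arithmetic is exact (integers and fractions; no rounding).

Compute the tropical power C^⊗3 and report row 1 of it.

C^⊗2:
  [80, 53, 24, 55, 32, 76]
  [24, 24, 41, 42, 41, 24]
  [76, 44, 80, 44, 81, 55]
  [89, 48, 47, 55, 75, 55]
  [47, 55, 18, 48, 55, 55]
  [55, 34, 80, 55, 81, 55]
C^⊗3:
  [76, 55, 80, 48, 80, 55]
  [42, 42, 24, 42, 42, 42]
  [80, 53, 76, 55, 76, 76]
  [55, 55, 80, 55, 81, 55]
  [55, 48, 47, 55, 55, 55]
  [80, 55, 55, 55, 55, 76]
Answer: row 1 of C^⊗3 = [42, 42, 24, 42, 42, 42]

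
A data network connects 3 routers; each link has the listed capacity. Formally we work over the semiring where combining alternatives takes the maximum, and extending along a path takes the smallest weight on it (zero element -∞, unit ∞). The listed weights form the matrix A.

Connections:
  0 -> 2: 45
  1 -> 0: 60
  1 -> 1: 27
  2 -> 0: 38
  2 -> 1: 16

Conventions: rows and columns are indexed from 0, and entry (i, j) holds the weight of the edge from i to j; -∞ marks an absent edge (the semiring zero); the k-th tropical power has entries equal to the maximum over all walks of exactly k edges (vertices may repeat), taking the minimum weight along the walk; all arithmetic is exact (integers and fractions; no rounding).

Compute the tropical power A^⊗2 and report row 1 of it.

A^⊗2:
  [38, 16, -∞]
  [27, 27, 45]
  [16, 16, 38]
Answer: row 1 of A^⊗2 = [27, 27, 45]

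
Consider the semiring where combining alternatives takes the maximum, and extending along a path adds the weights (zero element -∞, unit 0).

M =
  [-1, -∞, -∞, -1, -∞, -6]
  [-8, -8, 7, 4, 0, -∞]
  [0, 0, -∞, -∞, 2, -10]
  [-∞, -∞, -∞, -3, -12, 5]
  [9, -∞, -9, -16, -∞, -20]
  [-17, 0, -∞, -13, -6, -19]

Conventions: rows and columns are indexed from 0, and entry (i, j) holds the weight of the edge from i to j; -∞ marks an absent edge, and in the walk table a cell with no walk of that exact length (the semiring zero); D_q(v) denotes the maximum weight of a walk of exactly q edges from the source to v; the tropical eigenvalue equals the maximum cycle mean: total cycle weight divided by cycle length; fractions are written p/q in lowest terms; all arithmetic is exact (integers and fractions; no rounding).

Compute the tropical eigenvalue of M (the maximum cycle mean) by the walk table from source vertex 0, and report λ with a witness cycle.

q=0: [0, -∞, -∞, -∞, -∞, -∞]
q=1: [-1, -∞, -∞, -1, -∞, -6]
q=2: [-2, -6, -∞, -2, -12, 4]
q=3: [-3, 4, 1, -2, -2, 3]
q=4: [7, 3, 11, 8, 4, 3]
q=5: [13, 11, 10, 7, 13, 13]
q=6: [22, 13, 18, 15, 12, 12]
Optimal cycle mean attained by: cycle 0->3->5->1->2->4->0, total (-1) + 5 + 0 + 7 + 2 + 9, length 6.
Answer: λ = 11/3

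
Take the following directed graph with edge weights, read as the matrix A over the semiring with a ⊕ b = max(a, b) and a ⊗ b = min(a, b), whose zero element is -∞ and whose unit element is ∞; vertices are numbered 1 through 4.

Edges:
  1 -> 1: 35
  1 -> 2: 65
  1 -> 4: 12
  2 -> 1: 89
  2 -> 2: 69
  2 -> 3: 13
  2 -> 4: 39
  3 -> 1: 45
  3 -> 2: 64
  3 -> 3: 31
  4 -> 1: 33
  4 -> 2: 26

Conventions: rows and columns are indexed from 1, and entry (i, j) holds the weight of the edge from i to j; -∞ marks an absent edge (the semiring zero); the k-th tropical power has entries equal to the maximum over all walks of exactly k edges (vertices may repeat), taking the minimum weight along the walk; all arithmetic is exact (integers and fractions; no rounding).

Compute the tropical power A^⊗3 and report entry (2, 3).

A^⊗2:
  [65, 65, 13, 39]
  [69, 69, 13, 39]
  [64, 64, 31, 39]
  [33, 33, 13, 26]
A^⊗3:
  [65, 65, 13, 39]
  [69, 69, 13, 39]
  [64, 64, 31, 39]
  [33, 33, 13, 33]
Key observation: the optimum is the walk 2->1->2->3, with weight 89 min 65 min 13 = 13.
Optimal value attained by: walk 2->1->2->3.
Answer: (A^⊗3)[2][3] = 13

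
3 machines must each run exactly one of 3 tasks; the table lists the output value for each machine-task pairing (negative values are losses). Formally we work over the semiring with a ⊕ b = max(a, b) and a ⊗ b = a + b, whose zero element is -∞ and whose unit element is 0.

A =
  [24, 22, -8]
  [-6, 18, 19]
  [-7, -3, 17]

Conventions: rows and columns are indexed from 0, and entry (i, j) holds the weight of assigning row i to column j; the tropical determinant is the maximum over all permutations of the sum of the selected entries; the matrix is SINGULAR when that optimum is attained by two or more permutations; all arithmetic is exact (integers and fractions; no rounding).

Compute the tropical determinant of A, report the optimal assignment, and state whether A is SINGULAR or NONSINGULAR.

σ = (0, 1, 2): 24 + 18 + 17 = 59
σ = (0, 2, 1): 24 + 19 + (-3) = 40
σ = (1, 0, 2): 22 + (-6) + 17 = 33
σ = (1, 2, 0): 22 + 19 + (-7) = 34
σ = (2, 0, 1): (-8) + (-6) + (-3) = -17
σ = (2, 1, 0): (-8) + 18 + (-7) = 3
Optimal value attained by: σ = (0, 1, 2).
Answer: det⊕(A) = 59; verdict: NONSINGULAR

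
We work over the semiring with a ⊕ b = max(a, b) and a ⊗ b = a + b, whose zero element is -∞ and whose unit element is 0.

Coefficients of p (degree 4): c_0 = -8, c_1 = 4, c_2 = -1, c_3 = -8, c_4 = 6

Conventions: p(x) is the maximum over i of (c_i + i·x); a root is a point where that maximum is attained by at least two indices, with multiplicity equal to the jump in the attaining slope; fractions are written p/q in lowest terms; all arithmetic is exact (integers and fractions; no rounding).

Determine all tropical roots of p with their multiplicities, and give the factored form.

hull edge (i=0, c=-8) to (i=1, c=4): slope 12, span 1
hull edge (i=1, c=4) to (i=4, c=6): slope 2/3, span 3
Factored form: p(x) = 6 ⊗ (x ⊕ (-12)) ⊗ (x ⊕ (-2/3)) ⊗ (x ⊕ (-2/3)) ⊗ (x ⊕ (-2/3))
Answer: roots = -12 (mult 1), -2/3 (mult 3)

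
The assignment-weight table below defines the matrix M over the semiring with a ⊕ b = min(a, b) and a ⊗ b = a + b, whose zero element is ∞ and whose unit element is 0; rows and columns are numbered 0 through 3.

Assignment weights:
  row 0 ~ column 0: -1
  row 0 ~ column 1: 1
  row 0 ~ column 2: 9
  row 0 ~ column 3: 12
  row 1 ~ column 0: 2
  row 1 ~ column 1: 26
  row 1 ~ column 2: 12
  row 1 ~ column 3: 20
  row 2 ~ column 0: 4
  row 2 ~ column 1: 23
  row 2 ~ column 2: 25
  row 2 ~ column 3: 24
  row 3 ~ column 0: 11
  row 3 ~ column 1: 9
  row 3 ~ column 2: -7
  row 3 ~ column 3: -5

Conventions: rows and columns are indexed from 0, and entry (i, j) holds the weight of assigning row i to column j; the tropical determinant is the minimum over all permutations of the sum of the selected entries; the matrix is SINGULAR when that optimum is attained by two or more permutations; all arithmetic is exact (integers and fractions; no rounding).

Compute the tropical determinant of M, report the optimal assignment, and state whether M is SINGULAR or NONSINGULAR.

σ = (0, 1, 2, 3): (-1) + 26 + 25 + (-5) = 45
σ = (0, 1, 3, 2): (-1) + 26 + 24 + (-7) = 42
σ = (0, 2, 1, 3): (-1) + 12 + 23 + (-5) = 29
σ = (0, 2, 3, 1): (-1) + 12 + 24 + 9 = 44
σ = (0, 3, 1, 2): (-1) + 20 + 23 + (-7) = 35
σ = (0, 3, 2, 1): (-1) + 20 + 25 + 9 = 53
σ = (1, 0, 2, 3): 1 + 2 + 25 + (-5) = 23
σ = (1, 0, 3, 2): 1 + 2 + 24 + (-7) = 20
σ = (1, 2, 0, 3): 1 + 12 + 4 + (-5) = 12
σ = (1, 2, 3, 0): 1 + 12 + 24 + 11 = 48
σ = (1, 3, 0, 2): 1 + 20 + 4 + (-7) = 18
σ = (1, 3, 2, 0): 1 + 20 + 25 + 11 = 57
σ = (2, 0, 1, 3): 9 + 2 + 23 + (-5) = 29
σ = (2, 0, 3, 1): 9 + 2 + 24 + 9 = 44
σ = (2, 1, 0, 3): 9 + 26 + 4 + (-5) = 34
σ = (2, 1, 3, 0): 9 + 26 + 24 + 11 = 70
σ = (2, 3, 0, 1): 9 + 20 + 4 + 9 = 42
σ = (2, 3, 1, 0): 9 + 20 + 23 + 11 = 63
σ = (3, 0, 1, 2): 12 + 2 + 23 + (-7) = 30
σ = (3, 0, 2, 1): 12 + 2 + 25 + 9 = 48
σ = (3, 1, 0, 2): 12 + 26 + 4 + (-7) = 35
σ = (3, 1, 2, 0): 12 + 26 + 25 + 11 = 74
σ = (3, 2, 0, 1): 12 + 12 + 4 + 9 = 37
σ = (3, 2, 1, 0): 12 + 12 + 23 + 11 = 58
Optimal value attained by: σ = (1, 2, 0, 3).
Answer: det⊕(M) = 12; verdict: NONSINGULAR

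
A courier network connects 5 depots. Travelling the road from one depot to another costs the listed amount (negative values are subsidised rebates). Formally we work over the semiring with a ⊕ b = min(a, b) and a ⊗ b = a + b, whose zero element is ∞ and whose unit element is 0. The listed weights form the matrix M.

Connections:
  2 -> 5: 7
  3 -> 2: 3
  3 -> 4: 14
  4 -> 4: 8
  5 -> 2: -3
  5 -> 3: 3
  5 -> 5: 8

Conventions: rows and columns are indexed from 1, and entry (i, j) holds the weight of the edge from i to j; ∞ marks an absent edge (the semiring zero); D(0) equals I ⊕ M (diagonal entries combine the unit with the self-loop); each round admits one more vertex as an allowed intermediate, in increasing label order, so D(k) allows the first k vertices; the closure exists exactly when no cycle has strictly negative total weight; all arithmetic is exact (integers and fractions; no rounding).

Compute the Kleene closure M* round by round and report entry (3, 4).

D(0):
  [0, ∞, ∞, ∞, ∞]
  [∞, 0, ∞, ∞, 7]
  [∞, 3, 0, 14, ∞]
  [∞, ∞, ∞, 0, ∞]
  [∞, -3, 3, ∞, 0]
D(1):
  [0, ∞, ∞, ∞, ∞]
  [∞, 0, ∞, ∞, 7]
  [∞, 3, 0, 14, ∞]
  [∞, ∞, ∞, 0, ∞]
  [∞, -3, 3, ∞, 0]
D(2):
  [0, ∞, ∞, ∞, ∞]
  [∞, 0, ∞, ∞, 7]
  [∞, 3, 0, 14, 10]
  [∞, ∞, ∞, 0, ∞]
  [∞, -3, 3, ∞, 0]
D(3):
  [0, ∞, ∞, ∞, ∞]
  [∞, 0, ∞, ∞, 7]
  [∞, 3, 0, 14, 10]
  [∞, ∞, ∞, 0, ∞]
  [∞, -3, 3, 17, 0]
D(4):
  [0, ∞, ∞, ∞, ∞]
  [∞, 0, ∞, ∞, 7]
  [∞, 3, 0, 14, 10]
  [∞, ∞, ∞, 0, ∞]
  [∞, -3, 3, 17, 0]
D(5):
  [0, ∞, ∞, ∞, ∞]
  [∞, 0, 10, 24, 7]
  [∞, 3, 0, 14, 10]
  [∞, ∞, ∞, 0, ∞]
  [∞, -3, 3, 17, 0]
Answer: M*[3][4] = 14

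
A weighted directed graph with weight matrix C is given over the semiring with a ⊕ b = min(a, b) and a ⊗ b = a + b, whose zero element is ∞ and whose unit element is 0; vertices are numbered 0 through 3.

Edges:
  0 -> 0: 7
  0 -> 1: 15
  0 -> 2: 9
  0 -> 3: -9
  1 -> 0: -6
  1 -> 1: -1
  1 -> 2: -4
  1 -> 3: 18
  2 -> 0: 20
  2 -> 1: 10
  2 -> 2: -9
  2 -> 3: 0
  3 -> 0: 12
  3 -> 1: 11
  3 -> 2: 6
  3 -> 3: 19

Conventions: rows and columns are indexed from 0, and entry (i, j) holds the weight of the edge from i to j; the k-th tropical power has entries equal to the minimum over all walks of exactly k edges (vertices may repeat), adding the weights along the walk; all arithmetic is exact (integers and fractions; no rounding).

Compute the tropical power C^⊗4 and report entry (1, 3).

C^⊗2:
  [3, 2, -3, -2]
  [-7, -2, -13, -15]
  [4, 1, -18, -9]
  [5, 10, -3, 3]
C^⊗3:
  [-4, 1, -12, -6]
  [-8, -4, -22, -16]
  [-5, -8, -27, -18]
  [4, 7, -12, -4]
C^⊗4:
  [-5, -2, -21, -13]
  [-10, -12, -31, -22]
  [-14, -17, -36, -27]
  [1, -2, -21, -12]
Key observation: the optimum is the walk 1->2->2->2->3, with weight (-4) + (-9) + (-9) + 0 = -22.
Optimal value attained by: walk 1->2->2->2->3.
Answer: (C^⊗4)[1][3] = -22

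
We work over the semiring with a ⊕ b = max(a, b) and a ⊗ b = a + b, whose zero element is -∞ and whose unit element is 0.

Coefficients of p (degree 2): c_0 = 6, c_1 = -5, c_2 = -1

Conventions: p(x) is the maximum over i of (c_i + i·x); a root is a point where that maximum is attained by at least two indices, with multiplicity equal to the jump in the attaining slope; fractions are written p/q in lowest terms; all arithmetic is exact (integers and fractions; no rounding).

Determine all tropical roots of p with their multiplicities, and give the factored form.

hull edge (i=0, c=6) to (i=2, c=-1): slope -7/2, span 2
Factored form: p(x) = -1 ⊗ (x ⊕ 7/2) ⊗ (x ⊕ 7/2)
Answer: roots = 7/2 (mult 2)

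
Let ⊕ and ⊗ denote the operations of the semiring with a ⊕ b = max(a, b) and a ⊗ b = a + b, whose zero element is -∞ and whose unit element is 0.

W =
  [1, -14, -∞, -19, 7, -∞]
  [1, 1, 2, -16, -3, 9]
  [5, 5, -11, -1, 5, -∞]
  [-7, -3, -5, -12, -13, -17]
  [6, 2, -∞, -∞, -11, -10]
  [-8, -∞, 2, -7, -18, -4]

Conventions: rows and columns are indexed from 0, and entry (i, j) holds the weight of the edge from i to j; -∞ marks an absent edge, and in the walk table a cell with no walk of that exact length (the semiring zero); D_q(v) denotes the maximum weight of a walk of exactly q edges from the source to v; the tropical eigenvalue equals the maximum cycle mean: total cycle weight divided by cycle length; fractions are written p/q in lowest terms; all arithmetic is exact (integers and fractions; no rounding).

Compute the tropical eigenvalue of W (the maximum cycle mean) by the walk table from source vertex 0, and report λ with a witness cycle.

q=0: [0, -∞, -∞, -∞, -∞, -∞]
q=1: [1, -14, -∞, -19, 7, -∞]
q=2: [13, 9, -12, -18, 8, -3]
q=3: [14, 10, 11, -6, 20, 18]
q=4: [26, 22, 20, 11, 21, 19]
q=5: [27, 25, 24, 19, 33, 31]
q=6: [39, 35, 33, 24, 34, 34]
Optimal cycle mean attained by: cycle 0->4->0, total 7 + 6, length 2.
Answer: λ = 13/2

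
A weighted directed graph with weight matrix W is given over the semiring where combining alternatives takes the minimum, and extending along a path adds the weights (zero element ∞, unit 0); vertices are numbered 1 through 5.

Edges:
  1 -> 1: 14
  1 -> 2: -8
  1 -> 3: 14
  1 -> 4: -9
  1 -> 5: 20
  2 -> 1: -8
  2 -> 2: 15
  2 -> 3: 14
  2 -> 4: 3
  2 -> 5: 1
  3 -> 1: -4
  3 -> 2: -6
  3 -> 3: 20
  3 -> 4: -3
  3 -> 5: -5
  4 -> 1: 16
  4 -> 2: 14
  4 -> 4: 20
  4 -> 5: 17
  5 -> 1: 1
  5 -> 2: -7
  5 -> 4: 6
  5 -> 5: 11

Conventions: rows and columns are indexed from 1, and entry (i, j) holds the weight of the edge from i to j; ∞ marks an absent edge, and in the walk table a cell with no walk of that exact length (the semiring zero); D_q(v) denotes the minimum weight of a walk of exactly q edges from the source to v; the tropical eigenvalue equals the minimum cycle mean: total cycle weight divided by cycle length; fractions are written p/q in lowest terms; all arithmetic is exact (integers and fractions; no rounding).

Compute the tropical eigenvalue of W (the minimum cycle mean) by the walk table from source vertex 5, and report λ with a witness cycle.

q=0: [∞, ∞, ∞, ∞, 0]
q=1: [1, -7, ∞, 6, 11]
q=2: [-15, -7, 7, -8, -6]
q=3: [-15, -23, -1, -24, -6]
q=4: [-31, -23, -9, -24, -22]
q=5: [-31, -39, -17, -40, -22]
Optimal cycle mean attained by: cycle 1->2->1, total (-8) + (-8), length 2.
Answer: λ = -8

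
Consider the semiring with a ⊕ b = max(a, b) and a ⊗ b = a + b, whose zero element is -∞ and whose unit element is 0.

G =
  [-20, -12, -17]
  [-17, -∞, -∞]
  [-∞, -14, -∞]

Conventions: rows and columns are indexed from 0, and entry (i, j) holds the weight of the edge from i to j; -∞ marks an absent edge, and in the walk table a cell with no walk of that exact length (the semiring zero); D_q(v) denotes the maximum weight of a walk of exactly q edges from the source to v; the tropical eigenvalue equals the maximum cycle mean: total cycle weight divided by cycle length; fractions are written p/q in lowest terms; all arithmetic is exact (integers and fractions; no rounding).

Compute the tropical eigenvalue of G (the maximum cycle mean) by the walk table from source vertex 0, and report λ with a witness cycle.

q=0: [0, -∞, -∞]
q=1: [-20, -12, -17]
q=2: [-29, -31, -37]
q=3: [-48, -41, -46]
Optimal cycle mean attained by: cycle 0->1->0, total (-12) + (-17), length 2.
Answer: λ = -29/2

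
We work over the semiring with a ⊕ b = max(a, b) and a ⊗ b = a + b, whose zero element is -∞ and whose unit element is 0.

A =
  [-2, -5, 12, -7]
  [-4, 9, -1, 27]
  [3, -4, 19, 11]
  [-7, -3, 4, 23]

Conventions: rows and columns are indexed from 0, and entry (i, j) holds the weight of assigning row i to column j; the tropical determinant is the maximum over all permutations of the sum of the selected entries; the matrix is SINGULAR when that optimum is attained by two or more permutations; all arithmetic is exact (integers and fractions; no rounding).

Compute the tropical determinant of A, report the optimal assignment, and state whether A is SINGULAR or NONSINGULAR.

σ = (0, 1, 2, 3): (-2) + 9 + 19 + 23 = 49
σ = (0, 1, 3, 2): (-2) + 9 + 11 + 4 = 22
σ = (0, 2, 1, 3): (-2) + (-1) + (-4) + 23 = 16
σ = (0, 2, 3, 1): (-2) + (-1) + 11 + (-3) = 5
σ = (0, 3, 1, 2): (-2) + 27 + (-4) + 4 = 25
σ = (0, 3, 2, 1): (-2) + 27 + 19 + (-3) = 41
σ = (1, 0, 2, 3): (-5) + (-4) + 19 + 23 = 33
σ = (1, 0, 3, 2): (-5) + (-4) + 11 + 4 = 6
σ = (1, 2, 0, 3): (-5) + (-1) + 3 + 23 = 20
σ = (1, 2, 3, 0): (-5) + (-1) + 11 + (-7) = -2
σ = (1, 3, 0, 2): (-5) + 27 + 3 + 4 = 29
σ = (1, 3, 2, 0): (-5) + 27 + 19 + (-7) = 34
σ = (2, 0, 1, 3): 12 + (-4) + (-4) + 23 = 27
σ = (2, 0, 3, 1): 12 + (-4) + 11 + (-3) = 16
σ = (2, 1, 0, 3): 12 + 9 + 3 + 23 = 47
σ = (2, 1, 3, 0): 12 + 9 + 11 + (-7) = 25
σ = (2, 3, 0, 1): 12 + 27 + 3 + (-3) = 39
σ = (2, 3, 1, 0): 12 + 27 + (-4) + (-7) = 28
σ = (3, 0, 1, 2): (-7) + (-4) + (-4) + 4 = -11
σ = (3, 0, 2, 1): (-7) + (-4) + 19 + (-3) = 5
σ = (3, 1, 0, 2): (-7) + 9 + 3 + 4 = 9
σ = (3, 1, 2, 0): (-7) + 9 + 19 + (-7) = 14
σ = (3, 2, 0, 1): (-7) + (-1) + 3 + (-3) = -8
σ = (3, 2, 1, 0): (-7) + (-1) + (-4) + (-7) = -19
Optimal value attained by: σ = (0, 1, 2, 3).
Answer: det⊕(A) = 49; verdict: NONSINGULAR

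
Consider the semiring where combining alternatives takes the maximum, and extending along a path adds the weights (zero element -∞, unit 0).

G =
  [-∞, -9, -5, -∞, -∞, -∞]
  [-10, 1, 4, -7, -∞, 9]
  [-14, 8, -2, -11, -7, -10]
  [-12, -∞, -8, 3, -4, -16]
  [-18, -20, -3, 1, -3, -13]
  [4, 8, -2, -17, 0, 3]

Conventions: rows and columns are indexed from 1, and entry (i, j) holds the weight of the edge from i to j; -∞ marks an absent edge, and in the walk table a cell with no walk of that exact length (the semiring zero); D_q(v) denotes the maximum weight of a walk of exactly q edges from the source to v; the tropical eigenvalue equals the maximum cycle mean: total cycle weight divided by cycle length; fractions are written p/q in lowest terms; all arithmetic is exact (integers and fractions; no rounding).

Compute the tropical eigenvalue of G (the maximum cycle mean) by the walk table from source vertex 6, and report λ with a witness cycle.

q=0: [-∞, -∞, -∞, -∞, -∞, 0]
q=1: [4, 8, -2, -17, 0, 3]
q=2: [7, 11, 12, 1, 3, 17]
q=3: [21, 25, 15, 4, 17, 20]
q=4: [24, 28, 29, 18, 20, 34]
q=5: [38, 42, 32, 21, 34, 37]
q=6: [41, 45, 46, 35, 37, 51]
Optimal cycle mean attained by: cycle 2->6->2, total 9 + 8, length 2.
Answer: λ = 17/2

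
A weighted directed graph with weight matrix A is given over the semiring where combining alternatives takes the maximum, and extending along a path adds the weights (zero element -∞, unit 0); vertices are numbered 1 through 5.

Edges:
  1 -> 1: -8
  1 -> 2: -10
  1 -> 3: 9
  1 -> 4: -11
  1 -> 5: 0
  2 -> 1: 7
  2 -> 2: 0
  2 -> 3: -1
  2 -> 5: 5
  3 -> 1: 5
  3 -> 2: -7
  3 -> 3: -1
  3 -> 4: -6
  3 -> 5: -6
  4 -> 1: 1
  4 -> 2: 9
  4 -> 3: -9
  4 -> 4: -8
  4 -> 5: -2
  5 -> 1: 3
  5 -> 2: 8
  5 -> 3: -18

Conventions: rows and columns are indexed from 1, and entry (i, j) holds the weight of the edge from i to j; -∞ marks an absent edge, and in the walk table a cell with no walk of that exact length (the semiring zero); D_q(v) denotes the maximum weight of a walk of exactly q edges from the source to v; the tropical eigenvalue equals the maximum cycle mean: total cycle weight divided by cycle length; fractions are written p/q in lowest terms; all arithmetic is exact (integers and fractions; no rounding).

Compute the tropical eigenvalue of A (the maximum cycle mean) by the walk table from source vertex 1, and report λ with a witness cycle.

q=0: [0, -∞, -∞, -∞, -∞]
q=1: [-8, -10, 9, -11, 0]
q=2: [14, 8, 8, 3, 3]
q=3: [15, 12, 23, 3, 14]
q=4: [28, 22, 24, 17, 17]
q=5: [29, 26, 37, 18, 28]
Optimal cycle mean attained by: cycle 1->3->1, total 9 + 5, length 2.
Answer: λ = 7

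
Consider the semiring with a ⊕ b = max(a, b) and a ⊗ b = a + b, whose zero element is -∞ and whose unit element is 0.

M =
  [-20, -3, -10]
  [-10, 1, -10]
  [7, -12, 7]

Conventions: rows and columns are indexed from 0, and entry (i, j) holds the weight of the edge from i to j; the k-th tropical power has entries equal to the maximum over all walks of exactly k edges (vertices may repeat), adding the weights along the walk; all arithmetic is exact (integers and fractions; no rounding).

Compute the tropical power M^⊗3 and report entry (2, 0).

M^⊗2:
  [-3, -2, -3]
  [-3, 2, -3]
  [14, 4, 14]
M^⊗3:
  [4, -1, 4]
  [4, 3, 4]
  [21, 11, 21]
Key observation: the optimum is the walk 2->2->2->0, with weight 7 + 7 + 7 = 21.
Optimal value attained by: walk 2->2->2->0.
Answer: (M^⊗3)[2][0] = 21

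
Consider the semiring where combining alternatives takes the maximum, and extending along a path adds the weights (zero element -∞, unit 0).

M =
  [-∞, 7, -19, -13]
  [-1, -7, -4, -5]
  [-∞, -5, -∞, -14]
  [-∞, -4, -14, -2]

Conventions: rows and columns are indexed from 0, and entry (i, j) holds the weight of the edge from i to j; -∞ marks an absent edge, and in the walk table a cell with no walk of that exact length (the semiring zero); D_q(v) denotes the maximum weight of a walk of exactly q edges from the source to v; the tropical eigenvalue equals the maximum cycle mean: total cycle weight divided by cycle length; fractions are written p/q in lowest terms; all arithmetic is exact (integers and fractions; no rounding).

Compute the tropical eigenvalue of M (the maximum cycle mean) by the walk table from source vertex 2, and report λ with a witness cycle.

q=0: [-∞, -∞, 0, -∞]
q=1: [-∞, -5, -∞, -14]
q=2: [-6, -12, -9, -10]
q=3: [-13, 1, -16, -12]
q=4: [0, -6, -3, -4]
Optimal cycle mean attained by: cycle 0->1->0, total 7 + (-1), length 2.
Answer: λ = 3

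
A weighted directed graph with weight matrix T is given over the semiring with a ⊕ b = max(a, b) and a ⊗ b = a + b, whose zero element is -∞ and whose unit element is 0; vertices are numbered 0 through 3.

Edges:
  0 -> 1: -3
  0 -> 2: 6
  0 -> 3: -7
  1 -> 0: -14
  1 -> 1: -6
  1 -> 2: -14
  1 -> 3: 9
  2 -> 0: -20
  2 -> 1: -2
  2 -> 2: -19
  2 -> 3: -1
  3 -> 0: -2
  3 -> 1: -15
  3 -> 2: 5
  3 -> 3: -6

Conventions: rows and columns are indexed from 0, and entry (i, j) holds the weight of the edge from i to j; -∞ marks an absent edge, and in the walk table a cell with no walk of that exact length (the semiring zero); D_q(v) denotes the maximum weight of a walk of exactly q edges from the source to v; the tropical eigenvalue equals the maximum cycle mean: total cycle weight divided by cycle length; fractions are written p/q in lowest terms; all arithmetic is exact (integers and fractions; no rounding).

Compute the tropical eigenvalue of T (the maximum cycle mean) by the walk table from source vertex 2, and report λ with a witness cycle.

q=0: [-∞, -∞, 0, -∞]
q=1: [-20, -2, -19, -1]
q=2: [-3, -8, 4, 7]
q=3: [5, 2, 12, 3]
q=4: [1, 10, 11, 11]
Optimal cycle mean attained by: cycle 1->3->2->1, total 9 + 5 + (-2), length 3.
Answer: λ = 4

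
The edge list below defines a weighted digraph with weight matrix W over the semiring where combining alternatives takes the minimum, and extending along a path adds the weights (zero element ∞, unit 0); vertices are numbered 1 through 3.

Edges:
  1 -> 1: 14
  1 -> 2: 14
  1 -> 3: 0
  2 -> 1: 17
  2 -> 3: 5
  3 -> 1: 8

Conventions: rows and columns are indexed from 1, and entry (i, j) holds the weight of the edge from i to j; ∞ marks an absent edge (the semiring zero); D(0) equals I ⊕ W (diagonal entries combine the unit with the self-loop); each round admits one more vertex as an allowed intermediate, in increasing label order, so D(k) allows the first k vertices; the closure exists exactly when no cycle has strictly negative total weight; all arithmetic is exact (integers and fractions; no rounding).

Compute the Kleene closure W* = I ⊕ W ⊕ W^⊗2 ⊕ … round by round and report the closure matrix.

D(0):
  [0, 14, 0]
  [17, 0, 5]
  [8, ∞, 0]
D(1):
  [0, 14, 0]
  [17, 0, 5]
  [8, 22, 0]
D(2):
  [0, 14, 0]
  [17, 0, 5]
  [8, 22, 0]
D(3):
  [0, 14, 0]
  [13, 0, 5]
  [8, 22, 0]
Answer: W* = [[0, 14, 0], [13, 0, 5], [8, 22, 0]]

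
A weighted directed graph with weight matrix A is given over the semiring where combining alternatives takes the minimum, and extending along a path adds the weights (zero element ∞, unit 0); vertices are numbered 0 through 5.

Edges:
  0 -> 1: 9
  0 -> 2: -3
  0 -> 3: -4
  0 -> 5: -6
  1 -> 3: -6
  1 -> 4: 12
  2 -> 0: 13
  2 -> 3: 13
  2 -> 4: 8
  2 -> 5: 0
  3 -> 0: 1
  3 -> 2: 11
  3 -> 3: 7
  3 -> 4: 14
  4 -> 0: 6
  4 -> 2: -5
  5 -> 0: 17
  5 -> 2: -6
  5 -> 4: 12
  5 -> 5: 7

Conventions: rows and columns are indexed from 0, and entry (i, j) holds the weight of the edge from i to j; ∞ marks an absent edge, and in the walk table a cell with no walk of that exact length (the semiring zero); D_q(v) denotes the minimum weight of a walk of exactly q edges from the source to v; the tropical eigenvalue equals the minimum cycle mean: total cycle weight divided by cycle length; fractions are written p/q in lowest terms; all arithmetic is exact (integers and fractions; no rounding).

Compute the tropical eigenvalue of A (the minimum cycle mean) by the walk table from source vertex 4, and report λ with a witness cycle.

q=0: [∞, ∞, ∞, ∞, 0, ∞]
q=1: [6, ∞, -5, ∞, ∞, ∞]
q=2: [8, 15, 3, 2, 3, -5]
q=3: [3, 17, -11, 4, 7, 2]
q=4: [2, 12, -4, -1, -3, -11]
q=5: [0, 11, -17, -2, 1, -4]
q=6: [-4, 9, -10, -4, -9, -17]
Optimal cycle mean attained by: cycle 2->5->2, total 0 + (-6), length 2.
Answer: λ = -3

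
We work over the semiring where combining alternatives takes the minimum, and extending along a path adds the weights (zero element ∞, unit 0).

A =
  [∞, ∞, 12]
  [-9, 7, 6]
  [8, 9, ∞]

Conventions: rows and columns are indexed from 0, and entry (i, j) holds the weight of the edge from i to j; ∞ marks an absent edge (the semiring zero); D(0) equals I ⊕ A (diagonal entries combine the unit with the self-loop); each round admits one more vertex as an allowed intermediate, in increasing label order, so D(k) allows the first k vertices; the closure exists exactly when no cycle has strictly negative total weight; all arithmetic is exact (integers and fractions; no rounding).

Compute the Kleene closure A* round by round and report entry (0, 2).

D(0):
  [0, ∞, 12]
  [-9, 0, 6]
  [8, 9, 0]
D(1):
  [0, ∞, 12]
  [-9, 0, 3]
  [8, 9, 0]
D(2):
  [0, ∞, 12]
  [-9, 0, 3]
  [0, 9, 0]
D(3):
  [0, 21, 12]
  [-9, 0, 3]
  [0, 9, 0]
Answer: A*[0][2] = 12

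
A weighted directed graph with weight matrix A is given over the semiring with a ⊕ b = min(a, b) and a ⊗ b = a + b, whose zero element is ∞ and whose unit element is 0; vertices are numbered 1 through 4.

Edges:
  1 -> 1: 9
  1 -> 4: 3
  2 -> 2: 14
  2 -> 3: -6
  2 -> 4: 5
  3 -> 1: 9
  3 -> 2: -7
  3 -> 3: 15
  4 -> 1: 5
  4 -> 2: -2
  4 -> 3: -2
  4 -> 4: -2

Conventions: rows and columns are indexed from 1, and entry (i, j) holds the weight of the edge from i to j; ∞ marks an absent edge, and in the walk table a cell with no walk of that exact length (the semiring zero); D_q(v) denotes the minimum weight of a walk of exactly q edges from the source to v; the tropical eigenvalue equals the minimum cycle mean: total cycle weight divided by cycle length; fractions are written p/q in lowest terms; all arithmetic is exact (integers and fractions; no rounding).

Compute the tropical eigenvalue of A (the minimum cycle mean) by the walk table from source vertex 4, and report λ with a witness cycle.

q=0: [∞, ∞, ∞, 0]
q=1: [5, -2, -2, -2]
q=2: [3, -9, -8, -4]
q=3: [1, -15, -15, -6]
q=4: [-6, -22, -21, -10]
Optimal cycle mean attained by: cycle 2->3->2, total (-6) + (-7), length 2.
Answer: λ = -13/2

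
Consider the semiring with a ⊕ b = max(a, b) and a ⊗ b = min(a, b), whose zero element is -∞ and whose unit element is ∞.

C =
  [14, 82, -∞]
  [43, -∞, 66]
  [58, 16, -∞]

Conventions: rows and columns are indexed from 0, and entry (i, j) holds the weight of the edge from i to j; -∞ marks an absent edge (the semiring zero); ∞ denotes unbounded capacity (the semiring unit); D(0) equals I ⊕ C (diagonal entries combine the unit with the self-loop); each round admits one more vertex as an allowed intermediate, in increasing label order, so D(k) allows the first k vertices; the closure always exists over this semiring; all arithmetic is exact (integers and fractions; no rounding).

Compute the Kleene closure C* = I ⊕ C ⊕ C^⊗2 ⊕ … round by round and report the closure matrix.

D(0):
  [∞, 82, -∞]
  [43, ∞, 66]
  [58, 16, ∞]
D(1):
  [∞, 82, -∞]
  [43, ∞, 66]
  [58, 58, ∞]
D(2):
  [∞, 82, 66]
  [43, ∞, 66]
  [58, 58, ∞]
D(3):
  [∞, 82, 66]
  [58, ∞, 66]
  [58, 58, ∞]
Answer: C* = [[∞, 82, 66], [58, ∞, 66], [58, 58, ∞]]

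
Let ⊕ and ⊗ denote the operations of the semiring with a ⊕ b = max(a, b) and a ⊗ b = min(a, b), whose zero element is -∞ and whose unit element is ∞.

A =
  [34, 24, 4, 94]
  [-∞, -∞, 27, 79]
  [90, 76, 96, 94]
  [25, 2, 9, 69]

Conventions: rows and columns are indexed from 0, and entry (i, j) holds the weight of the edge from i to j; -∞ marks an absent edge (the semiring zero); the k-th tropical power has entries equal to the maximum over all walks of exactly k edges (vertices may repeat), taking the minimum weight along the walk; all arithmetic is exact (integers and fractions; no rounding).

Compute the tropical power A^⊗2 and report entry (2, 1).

A^⊗2:
  [34, 24, 24, 69]
  [27, 27, 27, 69]
  [90, 76, 96, 94]
  [25, 24, 9, 69]
Key observation: the optimum is the walk 2->2->1, with weight 96 min 76 = 76.
Optimal value attained by: walk 2->2->1.
Answer: (A^⊗2)[2][1] = 76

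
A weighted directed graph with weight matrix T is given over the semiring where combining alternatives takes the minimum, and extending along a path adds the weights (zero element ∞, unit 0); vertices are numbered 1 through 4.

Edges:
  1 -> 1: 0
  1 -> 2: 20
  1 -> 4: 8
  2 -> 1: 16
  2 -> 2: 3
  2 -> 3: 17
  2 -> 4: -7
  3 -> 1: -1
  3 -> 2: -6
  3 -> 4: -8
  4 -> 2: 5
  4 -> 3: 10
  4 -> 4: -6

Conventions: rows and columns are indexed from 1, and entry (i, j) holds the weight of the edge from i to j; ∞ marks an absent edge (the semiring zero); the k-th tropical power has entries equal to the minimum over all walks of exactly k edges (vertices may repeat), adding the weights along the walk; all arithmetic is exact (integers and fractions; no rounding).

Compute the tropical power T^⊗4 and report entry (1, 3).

T^⊗2:
  [0, 13, 18, 2]
  [16, -2, 3, -13]
  [-1, -3, 2, -14]
  [9, -1, 4, -12]
T^⊗3:
  [0, 7, 12, -4]
  [2, -8, -3, -19]
  [-1, -9, -4, -20]
  [3, -7, -2, -18]
T^⊗4:
  [0, 1, 6, -10]
  [-4, -14, -9, -25]
  [-5, -15, -10, -26]
  [-3, -13, -8, -24]
Key observation: the optimum is the walk 1->4->4->4->3, with weight 8 + (-6) + (-6) + 10 = 6.
Optimal value attained by: walk 1->4->4->4->3.
Answer: (T^⊗4)[1][3] = 6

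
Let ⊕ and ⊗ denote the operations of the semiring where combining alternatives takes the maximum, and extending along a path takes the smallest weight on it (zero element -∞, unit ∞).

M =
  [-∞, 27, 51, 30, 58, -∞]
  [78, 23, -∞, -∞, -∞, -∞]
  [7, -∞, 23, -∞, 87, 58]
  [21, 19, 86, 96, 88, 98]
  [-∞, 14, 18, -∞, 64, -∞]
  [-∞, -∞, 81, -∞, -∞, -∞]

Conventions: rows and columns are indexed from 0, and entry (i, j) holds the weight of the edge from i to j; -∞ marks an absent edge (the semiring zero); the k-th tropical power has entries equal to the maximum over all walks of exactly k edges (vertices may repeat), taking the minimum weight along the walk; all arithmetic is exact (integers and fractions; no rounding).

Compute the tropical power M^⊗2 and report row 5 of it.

M^⊗2:
  [27, 23, 30, 30, 58, 51]
  [23, 27, 51, 30, 58, -∞]
  [7, 14, 58, 7, 64, 23]
  [21, 21, 86, 96, 88, 96]
  [14, 14, 18, -∞, 64, 18]
  [7, -∞, 23, -∞, 81, 58]
Answer: row 5 of M^⊗2 = [7, -∞, 23, -∞, 81, 58]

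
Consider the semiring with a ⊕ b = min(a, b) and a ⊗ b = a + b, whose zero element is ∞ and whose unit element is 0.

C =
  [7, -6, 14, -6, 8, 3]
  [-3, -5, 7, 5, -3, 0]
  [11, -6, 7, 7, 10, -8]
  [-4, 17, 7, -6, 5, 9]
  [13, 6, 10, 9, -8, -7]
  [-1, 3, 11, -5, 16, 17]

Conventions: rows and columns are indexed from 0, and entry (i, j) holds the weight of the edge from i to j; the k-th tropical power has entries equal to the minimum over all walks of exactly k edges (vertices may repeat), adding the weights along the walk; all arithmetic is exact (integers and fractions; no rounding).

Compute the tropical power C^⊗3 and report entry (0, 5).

C^⊗2:
  [-10, -11, 1, -12, -9, -6]
  [-8, -10, 2, -9, -11, -10]
  [-9, -11, 1, -13, -9, -6]
  [-10, -10, 1, -12, -3, -2]
  [-8, -4, 2, -12, -16, -15]
  [-9, -7, 2, -11, 0, 2]
C^⊗3:
  [-16, -16, -5, -18, -17, -16]
  [-13, -15, -3, -15, -19, -18]
  [-17, -16, -6, -19, -17, -16]
  [-16, -16, -5, -18, -13, -10]
  [-16, -14, -6, -20, -24, -23]
  [-15, -15, -4, -17, -10, -7]
Key observation: the optimum is the walk 0->1->4->5, with weight (-6) + (-3) + (-7) = -16.
Optimal value attained by: walk 0->1->4->5.
Answer: (C^⊗3)[0][5] = -16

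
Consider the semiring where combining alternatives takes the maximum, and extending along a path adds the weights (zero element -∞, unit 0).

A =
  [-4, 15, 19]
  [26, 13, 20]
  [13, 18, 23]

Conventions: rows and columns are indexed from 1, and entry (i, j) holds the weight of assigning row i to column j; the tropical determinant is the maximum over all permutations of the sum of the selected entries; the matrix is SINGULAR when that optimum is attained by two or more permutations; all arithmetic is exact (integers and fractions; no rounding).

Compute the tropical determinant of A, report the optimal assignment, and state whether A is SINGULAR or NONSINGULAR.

σ = (1, 2, 3): (-4) + 13 + 23 = 32
σ = (1, 3, 2): (-4) + 20 + 18 = 34
σ = (2, 1, 3): 15 + 26 + 23 = 64
σ = (2, 3, 1): 15 + 20 + 13 = 48
σ = (3, 1, 2): 19 + 26 + 18 = 63
σ = (3, 2, 1): 19 + 13 + 13 = 45
Optimal value attained by: σ = (2, 1, 3).
Answer: det⊕(A) = 64; verdict: NONSINGULAR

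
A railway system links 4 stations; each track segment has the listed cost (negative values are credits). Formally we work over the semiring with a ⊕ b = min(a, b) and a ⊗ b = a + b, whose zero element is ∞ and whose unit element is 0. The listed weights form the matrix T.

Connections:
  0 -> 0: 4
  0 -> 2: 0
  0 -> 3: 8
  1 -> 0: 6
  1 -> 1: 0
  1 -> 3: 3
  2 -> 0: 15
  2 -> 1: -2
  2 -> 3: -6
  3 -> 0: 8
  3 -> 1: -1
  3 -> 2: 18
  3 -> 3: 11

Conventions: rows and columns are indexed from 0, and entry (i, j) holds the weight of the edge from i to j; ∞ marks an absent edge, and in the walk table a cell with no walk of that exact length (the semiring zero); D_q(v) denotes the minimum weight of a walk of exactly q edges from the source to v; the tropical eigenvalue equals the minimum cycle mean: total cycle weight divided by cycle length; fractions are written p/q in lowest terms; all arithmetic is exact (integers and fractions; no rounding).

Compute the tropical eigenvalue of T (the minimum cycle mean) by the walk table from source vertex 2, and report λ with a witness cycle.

q=0: [∞, ∞, 0, ∞]
q=1: [15, -2, ∞, -6]
q=2: [2, -7, 12, 1]
q=3: [-1, -7, 2, -4]
q=4: [-1, -7, -1, -4]
Optimal cycle mean attained by: cycle 0->2->3->1->0, total 0 + (-6) + (-1) + 6, length 4.
Answer: λ = -1/4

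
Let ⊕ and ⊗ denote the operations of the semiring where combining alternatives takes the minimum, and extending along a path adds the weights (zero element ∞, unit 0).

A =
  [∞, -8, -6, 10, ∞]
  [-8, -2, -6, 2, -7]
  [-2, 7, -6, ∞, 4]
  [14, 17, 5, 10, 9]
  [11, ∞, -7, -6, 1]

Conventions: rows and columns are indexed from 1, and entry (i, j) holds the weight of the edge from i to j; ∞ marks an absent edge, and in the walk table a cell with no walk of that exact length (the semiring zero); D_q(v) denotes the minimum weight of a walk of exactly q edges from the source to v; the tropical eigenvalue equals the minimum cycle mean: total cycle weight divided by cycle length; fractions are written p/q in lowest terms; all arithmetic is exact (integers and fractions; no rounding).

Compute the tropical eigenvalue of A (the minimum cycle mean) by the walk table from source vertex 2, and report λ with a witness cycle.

q=0: [∞, 0, ∞, ∞, ∞]
q=1: [-8, -2, -6, 2, -7]
q=2: [-10, -16, -14, -13, -9]
q=3: [-24, -18, -22, -15, -23]
q=4: [-26, -32, -30, -29, -25]
q=5: [-40, -34, -38, -31, -39]
Optimal cycle mean attained by: cycle 1->2->1, total (-8) + (-8), length 2.
Answer: λ = -8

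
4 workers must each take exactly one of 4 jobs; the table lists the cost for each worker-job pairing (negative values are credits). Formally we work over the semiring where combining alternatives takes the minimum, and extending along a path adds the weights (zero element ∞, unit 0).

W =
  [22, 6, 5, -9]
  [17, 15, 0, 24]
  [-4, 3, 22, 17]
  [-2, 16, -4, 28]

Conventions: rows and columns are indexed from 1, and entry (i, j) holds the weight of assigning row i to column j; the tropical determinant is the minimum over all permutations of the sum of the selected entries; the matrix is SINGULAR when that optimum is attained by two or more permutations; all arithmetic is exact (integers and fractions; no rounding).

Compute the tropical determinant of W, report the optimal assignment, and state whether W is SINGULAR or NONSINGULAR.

σ = (1, 2, 3, 4): 22 + 15 + 22 + 28 = 87
σ = (1, 2, 4, 3): 22 + 15 + 17 + (-4) = 50
σ = (1, 3, 2, 4): 22 + 0 + 3 + 28 = 53
σ = (1, 3, 4, 2): 22 + 0 + 17 + 16 = 55
σ = (1, 4, 2, 3): 22 + 24 + 3 + (-4) = 45
σ = (1, 4, 3, 2): 22 + 24 + 22 + 16 = 84
σ = (2, 1, 3, 4): 6 + 17 + 22 + 28 = 73
σ = (2, 1, 4, 3): 6 + 17 + 17 + (-4) = 36
σ = (2, 3, 1, 4): 6 + 0 + (-4) + 28 = 30
σ = (2, 3, 4, 1): 6 + 0 + 17 + (-2) = 21
σ = (2, 4, 1, 3): 6 + 24 + (-4) + (-4) = 22
σ = (2, 4, 3, 1): 6 + 24 + 22 + (-2) = 50
σ = (3, 1, 2, 4): 5 + 17 + 3 + 28 = 53
σ = (3, 1, 4, 2): 5 + 17 + 17 + 16 = 55
σ = (3, 2, 1, 4): 5 + 15 + (-4) + 28 = 44
σ = (3, 2, 4, 1): 5 + 15 + 17 + (-2) = 35
σ = (3, 4, 1, 2): 5 + 24 + (-4) + 16 = 41
σ = (3, 4, 2, 1): 5 + 24 + 3 + (-2) = 30
σ = (4, 1, 2, 3): (-9) + 17 + 3 + (-4) = 7
σ = (4, 1, 3, 2): (-9) + 17 + 22 + 16 = 46
σ = (4, 2, 1, 3): (-9) + 15 + (-4) + (-4) = -2
σ = (4, 2, 3, 1): (-9) + 15 + 22 + (-2) = 26
σ = (4, 3, 1, 2): (-9) + 0 + (-4) + 16 = 3
σ = (4, 3, 2, 1): (-9) + 0 + 3 + (-2) = -8
Optimal value attained by: σ = (4, 3, 2, 1).
Answer: det⊕(W) = -8; verdict: NONSINGULAR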